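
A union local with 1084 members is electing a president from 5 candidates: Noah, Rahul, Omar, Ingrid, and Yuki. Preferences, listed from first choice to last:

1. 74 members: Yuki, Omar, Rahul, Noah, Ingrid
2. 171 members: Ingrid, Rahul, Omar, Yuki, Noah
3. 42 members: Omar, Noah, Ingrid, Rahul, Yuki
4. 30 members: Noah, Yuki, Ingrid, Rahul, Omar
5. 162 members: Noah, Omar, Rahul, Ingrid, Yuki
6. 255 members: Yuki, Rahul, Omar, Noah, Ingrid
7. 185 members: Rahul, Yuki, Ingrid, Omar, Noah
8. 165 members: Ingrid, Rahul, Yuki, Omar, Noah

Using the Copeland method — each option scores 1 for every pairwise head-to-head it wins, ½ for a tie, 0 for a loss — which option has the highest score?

Noah: beats Ingrid; loses to Rahul, Omar, and Yuki → score 1.
Rahul: beats Noah, Omar, Ingrid, and Yuki → score 4.
Omar: beats Noah; loses to Rahul, Ingrid, and Yuki → score 1.
Ingrid: beats Omar; loses to Noah, Rahul, and Yuki → score 1.
Yuki: beats Noah, Omar, and Ingrid; loses to Rahul → score 3.
Rahul has the best pairwise record.

Rahul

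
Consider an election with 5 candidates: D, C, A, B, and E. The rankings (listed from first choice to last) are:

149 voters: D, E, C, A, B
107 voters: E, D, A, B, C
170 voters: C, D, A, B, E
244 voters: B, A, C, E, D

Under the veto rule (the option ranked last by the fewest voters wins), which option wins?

A

Last-place votes: D 244, C 107, A 0, B 149, E 170.
A is ranked last by the fewest voters, so A wins.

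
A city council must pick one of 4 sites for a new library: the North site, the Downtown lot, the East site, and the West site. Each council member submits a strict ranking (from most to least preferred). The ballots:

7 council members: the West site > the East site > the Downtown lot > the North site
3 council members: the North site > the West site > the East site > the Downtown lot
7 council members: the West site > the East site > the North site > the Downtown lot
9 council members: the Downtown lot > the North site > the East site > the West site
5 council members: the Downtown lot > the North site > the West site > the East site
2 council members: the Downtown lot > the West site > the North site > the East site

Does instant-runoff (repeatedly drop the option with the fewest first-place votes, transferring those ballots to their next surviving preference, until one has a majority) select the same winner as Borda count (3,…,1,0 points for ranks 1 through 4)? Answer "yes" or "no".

yes

Instant-runoff — R1 the North site 3, the Downtown lot 16, the East site 0, the West site 14 (the East site out); R2 the North site 3, the Downtown lot 16, the West site 14 (the North site out); R3 the Downtown lot 16, the West site 17 (the West site winner). Winner: the West site.
Borda — scores: the North site 46, the Downtown lot 55, the East site 40, the West site 57. Winner: the West site.
The two methods agree.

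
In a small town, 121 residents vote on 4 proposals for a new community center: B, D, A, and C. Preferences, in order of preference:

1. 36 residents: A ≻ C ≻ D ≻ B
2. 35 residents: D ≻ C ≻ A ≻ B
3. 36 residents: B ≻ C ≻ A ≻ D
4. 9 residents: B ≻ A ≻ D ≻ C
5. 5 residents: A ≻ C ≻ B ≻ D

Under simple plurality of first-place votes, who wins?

B

First-place votes: B 45, D 35, A 41, C 0.
B has the most first-place votes.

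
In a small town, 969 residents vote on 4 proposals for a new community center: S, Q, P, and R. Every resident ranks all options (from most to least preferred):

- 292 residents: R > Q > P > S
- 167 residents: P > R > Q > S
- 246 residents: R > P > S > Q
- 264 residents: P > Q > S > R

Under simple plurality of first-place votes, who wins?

R

First-place votes: S 0, Q 0, P 431, R 538.
R has the most first-place votes.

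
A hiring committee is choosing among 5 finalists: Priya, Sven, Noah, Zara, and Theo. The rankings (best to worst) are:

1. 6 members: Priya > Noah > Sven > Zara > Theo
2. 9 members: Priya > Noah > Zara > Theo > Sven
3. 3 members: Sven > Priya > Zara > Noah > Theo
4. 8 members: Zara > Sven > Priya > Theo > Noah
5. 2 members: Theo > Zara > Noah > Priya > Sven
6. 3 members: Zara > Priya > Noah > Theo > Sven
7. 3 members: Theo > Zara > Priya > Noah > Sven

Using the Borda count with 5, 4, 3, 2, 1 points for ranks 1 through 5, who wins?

Priya

Priya: 6·5 + 9·5 + 3·4 + 8·3 + 2·2 + 3·4 + 3·3 = 136
Sven: 6·3 + 9·1 + 3·5 + 8·4 + 2·1 + 3·1 + 3·1 = 82
Noah: 6·4 + 9·4 + 3·2 + 8·1 + 2·3 + 3·3 + 3·2 = 95
Zara: 6·2 + 9·3 + 3·3 + 8·5 + 2·4 + 3·5 + 3·4 = 123
Theo: 6·1 + 9·2 + 3·1 + 8·2 + 2·5 + 3·2 + 3·5 = 74
Priya has the highest Borda score (136).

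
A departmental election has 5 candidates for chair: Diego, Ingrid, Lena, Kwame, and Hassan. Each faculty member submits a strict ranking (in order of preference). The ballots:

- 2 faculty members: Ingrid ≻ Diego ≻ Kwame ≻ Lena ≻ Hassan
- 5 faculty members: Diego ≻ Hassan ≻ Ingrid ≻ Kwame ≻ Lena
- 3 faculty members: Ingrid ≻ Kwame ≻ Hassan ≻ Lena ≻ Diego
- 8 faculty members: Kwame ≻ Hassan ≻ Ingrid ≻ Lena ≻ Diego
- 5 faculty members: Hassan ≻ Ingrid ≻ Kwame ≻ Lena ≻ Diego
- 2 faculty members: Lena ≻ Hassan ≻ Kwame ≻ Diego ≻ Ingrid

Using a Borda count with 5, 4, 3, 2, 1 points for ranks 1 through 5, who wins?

Diego: 2·4 + 5·5 + 3·1 + 8·1 + 5·1 + 2·2 = 53
Ingrid: 2·5 + 5·3 + 3·5 + 8·3 + 5·4 + 2·1 = 86
Lena: 2·2 + 5·1 + 3·2 + 8·2 + 5·2 + 2·5 = 51
Kwame: 2·3 + 5·2 + 3·4 + 8·5 + 5·3 + 2·3 = 89
Hassan: 2·1 + 5·4 + 3·3 + 8·4 + 5·5 + 2·4 = 96
Hassan has the highest Borda score (96).

Hassan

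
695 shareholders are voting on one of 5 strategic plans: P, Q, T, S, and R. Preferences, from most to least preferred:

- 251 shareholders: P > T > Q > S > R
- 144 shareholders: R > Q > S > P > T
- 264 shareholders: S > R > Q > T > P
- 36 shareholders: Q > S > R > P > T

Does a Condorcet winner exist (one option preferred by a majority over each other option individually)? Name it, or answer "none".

Checking pairwise contests:
Q beats P 444–251.
R beats Q 408–287.
P beats T 431–264.
Q beats S 431–264.
S beats R 551–144.
Every option loses at least one head-to-head, so there is no Condorcet winner.

none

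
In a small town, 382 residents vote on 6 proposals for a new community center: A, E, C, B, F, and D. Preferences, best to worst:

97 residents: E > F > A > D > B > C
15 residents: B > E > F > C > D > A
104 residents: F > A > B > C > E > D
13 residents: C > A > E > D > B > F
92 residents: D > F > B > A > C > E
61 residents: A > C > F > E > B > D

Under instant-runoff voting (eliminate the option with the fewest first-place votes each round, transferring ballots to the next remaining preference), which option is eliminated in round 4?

D

Round 1: A 61, E 97, C 13, B 15, F 104, D 92. Eliminate C.
Round 2: A 74, E 97, B 15, F 104, D 92. Eliminate B.
Round 3: A 74, E 112, F 104, D 92. Eliminate A.
Round 4: E 125, F 165, D 92. Eliminate D.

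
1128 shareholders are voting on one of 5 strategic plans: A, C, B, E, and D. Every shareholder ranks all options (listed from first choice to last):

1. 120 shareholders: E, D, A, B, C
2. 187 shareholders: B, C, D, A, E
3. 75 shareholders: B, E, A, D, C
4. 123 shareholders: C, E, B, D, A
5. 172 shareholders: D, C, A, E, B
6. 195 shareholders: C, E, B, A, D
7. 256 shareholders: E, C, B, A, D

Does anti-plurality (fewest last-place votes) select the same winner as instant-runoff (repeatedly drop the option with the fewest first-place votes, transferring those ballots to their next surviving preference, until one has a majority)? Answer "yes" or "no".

no

Anti-plurality — last-place votes: A 123, C 195, B 172, E 187, D 451. Winner: A.
Instant-runoff — R1 A 0, C 318, B 262, E 376, D 172 (A out); R2 C 318, B 262, E 376, D 172 (D out); R3 C 490, B 262, E 376 (B out); R4 C 677, E 451 (C winner). Winner: C.
The two methods disagree.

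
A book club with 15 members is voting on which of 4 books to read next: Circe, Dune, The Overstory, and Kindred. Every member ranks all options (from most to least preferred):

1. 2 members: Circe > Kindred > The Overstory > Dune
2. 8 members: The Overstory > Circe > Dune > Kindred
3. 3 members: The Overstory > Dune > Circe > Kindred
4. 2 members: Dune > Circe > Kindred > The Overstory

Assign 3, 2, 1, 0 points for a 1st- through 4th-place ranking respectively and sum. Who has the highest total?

The Overstory

Circe: 2·3 + 8·2 + 3·1 + 2·2 = 29
Dune: 2·0 + 8·1 + 3·2 + 2·3 = 20
The Overstory: 2·1 + 8·3 + 3·3 + 2·0 = 35
Kindred: 2·2 + 8·0 + 3·0 + 2·1 = 6
The Overstory has the highest Borda score (35).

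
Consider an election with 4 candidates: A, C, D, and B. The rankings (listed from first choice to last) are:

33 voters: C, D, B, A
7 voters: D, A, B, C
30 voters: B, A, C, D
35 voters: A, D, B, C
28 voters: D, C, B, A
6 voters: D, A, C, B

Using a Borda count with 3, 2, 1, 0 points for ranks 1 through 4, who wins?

A: 33·0 + 7·2 + 30·2 + 35·3 + 28·0 + 6·2 = 191
C: 33·3 + 7·0 + 30·1 + 35·0 + 28·2 + 6·1 = 191
D: 33·2 + 7·3 + 30·0 + 35·2 + 28·3 + 6·3 = 259
B: 33·1 + 7·1 + 30·3 + 35·1 + 28·1 + 6·0 = 193
D has the highest Borda score (259).

D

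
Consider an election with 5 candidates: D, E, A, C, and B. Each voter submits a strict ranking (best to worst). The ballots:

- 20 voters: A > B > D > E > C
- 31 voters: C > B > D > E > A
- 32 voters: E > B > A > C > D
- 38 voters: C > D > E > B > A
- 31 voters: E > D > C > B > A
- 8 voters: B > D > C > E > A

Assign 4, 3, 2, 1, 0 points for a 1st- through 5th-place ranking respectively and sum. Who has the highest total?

E

D: 20·2 + 31·2 + 32·0 + 38·3 + 31·3 + 8·3 = 333
E: 20·1 + 31·1 + 32·4 + 38·2 + 31·4 + 8·1 = 387
A: 20·4 + 31·0 + 32·2 + 38·0 + 31·0 + 8·0 = 144
C: 20·0 + 31·4 + 32·1 + 38·4 + 31·2 + 8·2 = 386
B: 20·3 + 31·3 + 32·3 + 38·1 + 31·1 + 8·4 = 350
E has the highest Borda score (387).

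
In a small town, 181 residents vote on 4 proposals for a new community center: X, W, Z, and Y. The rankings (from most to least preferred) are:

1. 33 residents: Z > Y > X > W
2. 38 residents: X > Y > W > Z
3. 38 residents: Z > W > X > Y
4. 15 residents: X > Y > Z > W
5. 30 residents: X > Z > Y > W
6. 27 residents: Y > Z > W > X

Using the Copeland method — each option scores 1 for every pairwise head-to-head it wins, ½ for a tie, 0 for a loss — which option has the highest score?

Z

X: beats W and Y; loses to Z → score 2.
W: loses to X, Z, and Y → score 0.
Z: beats X, W, and Y → score 3.
Y: beats W; loses to X and Z → score 1.
Z has the best pairwise record.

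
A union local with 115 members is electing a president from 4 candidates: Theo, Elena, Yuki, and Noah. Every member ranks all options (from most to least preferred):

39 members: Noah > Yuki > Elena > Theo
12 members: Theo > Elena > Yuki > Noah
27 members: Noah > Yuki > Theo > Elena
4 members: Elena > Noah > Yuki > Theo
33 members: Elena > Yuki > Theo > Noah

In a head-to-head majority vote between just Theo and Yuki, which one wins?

Voters preferring Theo to Yuki: 12; preferring Yuki to Theo: 103.
Yuki wins the head-to-head.

Yuki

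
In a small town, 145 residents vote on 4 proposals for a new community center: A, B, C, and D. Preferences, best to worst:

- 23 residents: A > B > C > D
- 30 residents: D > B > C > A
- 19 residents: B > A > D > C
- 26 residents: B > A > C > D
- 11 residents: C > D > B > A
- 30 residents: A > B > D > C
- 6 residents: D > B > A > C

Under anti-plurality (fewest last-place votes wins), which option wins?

B

Last-place votes: A 41, B 0, C 55, D 49.
B is ranked last by the fewest voters, so B wins.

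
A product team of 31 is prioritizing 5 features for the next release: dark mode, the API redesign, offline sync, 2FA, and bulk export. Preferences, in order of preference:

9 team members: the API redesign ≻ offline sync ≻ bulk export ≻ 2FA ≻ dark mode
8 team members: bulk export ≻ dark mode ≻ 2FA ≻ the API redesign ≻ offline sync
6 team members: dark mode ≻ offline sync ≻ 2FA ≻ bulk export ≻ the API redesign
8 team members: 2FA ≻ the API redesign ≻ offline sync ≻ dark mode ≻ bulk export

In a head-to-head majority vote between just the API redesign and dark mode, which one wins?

Voters preferring the API redesign to dark mode: 17; preferring dark mode to the API redesign: 14.
the API redesign wins the head-to-head.

the API redesign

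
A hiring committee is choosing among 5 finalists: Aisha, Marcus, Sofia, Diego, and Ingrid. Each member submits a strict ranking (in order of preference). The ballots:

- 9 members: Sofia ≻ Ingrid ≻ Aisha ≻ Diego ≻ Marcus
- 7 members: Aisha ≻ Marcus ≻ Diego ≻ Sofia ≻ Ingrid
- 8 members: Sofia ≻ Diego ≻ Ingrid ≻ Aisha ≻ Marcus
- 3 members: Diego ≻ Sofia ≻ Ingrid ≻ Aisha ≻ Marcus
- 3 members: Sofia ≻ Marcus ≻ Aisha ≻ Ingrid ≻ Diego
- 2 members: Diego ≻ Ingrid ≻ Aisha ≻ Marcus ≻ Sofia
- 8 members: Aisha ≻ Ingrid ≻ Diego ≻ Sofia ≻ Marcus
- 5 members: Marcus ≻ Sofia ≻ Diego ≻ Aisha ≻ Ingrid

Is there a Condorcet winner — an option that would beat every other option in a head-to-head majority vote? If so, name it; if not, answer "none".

Sofia vs Aisha: 28–17 for Sofia.
Sofia vs Marcus: 31–14 for Sofia.
Sofia vs Diego: 25–20 for Sofia.
Sofia vs Ingrid: 35–10 for Sofia.
Sofia beats every other option head-to-head.

Sofia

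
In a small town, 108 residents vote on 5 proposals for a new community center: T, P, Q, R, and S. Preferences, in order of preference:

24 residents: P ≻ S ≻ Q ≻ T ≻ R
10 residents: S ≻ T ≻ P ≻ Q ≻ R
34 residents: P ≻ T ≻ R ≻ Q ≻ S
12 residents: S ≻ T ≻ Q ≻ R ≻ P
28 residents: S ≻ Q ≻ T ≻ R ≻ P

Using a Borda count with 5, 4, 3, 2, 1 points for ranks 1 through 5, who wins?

T: 24·2 + 10·4 + 34·4 + 12·4 + 28·3 = 356
P: 24·5 + 10·3 + 34·5 + 12·1 + 28·1 = 360
Q: 24·3 + 10·2 + 34·2 + 12·3 + 28·4 = 308
R: 24·1 + 10·1 + 34·3 + 12·2 + 28·2 = 216
S: 24·4 + 10·5 + 34·1 + 12·5 + 28·5 = 380
S has the highest Borda score (380).

S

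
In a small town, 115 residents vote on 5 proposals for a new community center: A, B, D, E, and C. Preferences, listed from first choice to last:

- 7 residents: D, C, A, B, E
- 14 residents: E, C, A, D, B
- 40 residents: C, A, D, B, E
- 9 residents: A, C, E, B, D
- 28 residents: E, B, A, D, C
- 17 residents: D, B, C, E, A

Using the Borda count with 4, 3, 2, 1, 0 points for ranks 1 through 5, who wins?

A: 7·2 + 14·2 + 40·3 + 9·4 + 28·2 + 17·0 = 254
B: 7·1 + 14·0 + 40·1 + 9·1 + 28·3 + 17·3 = 191
D: 7·4 + 14·1 + 40·2 + 9·0 + 28·1 + 17·4 = 218
E: 7·0 + 14·4 + 40·0 + 9·2 + 28·4 + 17·1 = 203
C: 7·3 + 14·3 + 40·4 + 9·3 + 28·0 + 17·2 = 284
C has the highest Borda score (284).

C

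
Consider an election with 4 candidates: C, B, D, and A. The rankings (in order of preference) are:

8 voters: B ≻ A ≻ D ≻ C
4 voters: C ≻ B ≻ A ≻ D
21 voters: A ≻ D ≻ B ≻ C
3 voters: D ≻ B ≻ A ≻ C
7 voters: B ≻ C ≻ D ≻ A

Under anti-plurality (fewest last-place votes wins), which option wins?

B

Last-place votes: C 32, B 0, D 4, A 7.
B is ranked last by the fewest voters, so B wins.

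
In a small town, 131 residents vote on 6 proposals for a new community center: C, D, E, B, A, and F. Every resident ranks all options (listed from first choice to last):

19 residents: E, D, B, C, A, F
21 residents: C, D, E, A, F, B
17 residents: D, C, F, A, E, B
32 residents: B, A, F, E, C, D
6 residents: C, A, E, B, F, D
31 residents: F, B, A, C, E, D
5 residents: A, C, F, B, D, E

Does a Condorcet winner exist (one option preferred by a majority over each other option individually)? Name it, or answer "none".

none

Checking pairwise contests:
B beats C 82–49.
C beats D 95–36.
C beats E 80–51.
F beats B 74–57.
B beats A 82–49.
C beats F 68–63.
Every option loses at least one head-to-head, so there is no Condorcet winner.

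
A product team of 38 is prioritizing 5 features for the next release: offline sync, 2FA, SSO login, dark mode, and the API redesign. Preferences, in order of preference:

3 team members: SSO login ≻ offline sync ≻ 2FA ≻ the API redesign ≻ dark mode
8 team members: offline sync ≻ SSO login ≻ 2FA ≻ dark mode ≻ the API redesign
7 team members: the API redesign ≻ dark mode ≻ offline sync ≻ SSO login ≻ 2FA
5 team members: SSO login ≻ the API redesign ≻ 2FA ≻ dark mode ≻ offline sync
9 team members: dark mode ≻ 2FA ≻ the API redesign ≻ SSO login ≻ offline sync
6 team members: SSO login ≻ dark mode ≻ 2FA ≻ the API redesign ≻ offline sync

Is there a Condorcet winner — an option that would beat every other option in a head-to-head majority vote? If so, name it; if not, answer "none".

SSO login vs offline sync: 23–15 for SSO login.
SSO login vs 2FA: 29–9 for SSO login.
SSO login vs dark mode: 22–16 for SSO login.
SSO login vs the API redesign: 22–16 for SSO login.
SSO login beats every other option head-to-head.

SSO login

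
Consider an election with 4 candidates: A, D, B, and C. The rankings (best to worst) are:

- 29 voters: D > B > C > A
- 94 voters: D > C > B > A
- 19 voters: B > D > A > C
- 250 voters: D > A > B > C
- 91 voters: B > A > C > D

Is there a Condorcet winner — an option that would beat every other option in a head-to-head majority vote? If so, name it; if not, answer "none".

D vs A: 392–91 for D.
D vs B: 373–110 for D.
D vs C: 392–91 for D.
D beats every other option head-to-head.

D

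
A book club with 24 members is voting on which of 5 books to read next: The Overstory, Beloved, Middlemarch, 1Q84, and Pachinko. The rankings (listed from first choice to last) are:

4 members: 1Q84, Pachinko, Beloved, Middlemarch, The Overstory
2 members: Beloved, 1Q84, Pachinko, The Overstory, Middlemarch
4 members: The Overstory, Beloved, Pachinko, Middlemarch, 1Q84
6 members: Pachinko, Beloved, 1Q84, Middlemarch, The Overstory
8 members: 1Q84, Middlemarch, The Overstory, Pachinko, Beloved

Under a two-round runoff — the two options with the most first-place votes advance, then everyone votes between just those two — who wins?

Round 1 first-place votes: The Overstory 4, Beloved 2, Middlemarch 0, 1Q84 12, Pachinko 6.
1Q84 and Pachinko advance.
Runoff: 1Q84 is preferred to Pachinko by 14 voters; Pachinko by 10.
1Q84 wins the runoff.

1Q84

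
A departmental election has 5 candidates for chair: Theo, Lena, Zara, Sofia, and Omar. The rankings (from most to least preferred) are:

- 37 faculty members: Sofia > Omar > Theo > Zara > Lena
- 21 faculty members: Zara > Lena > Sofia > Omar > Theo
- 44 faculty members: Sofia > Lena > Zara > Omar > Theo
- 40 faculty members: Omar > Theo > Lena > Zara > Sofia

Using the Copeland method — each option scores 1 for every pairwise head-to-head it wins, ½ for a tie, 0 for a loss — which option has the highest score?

Theo: beats Lena and Zara; loses to Sofia and Omar → score 2.
Lena: beats Zara; loses to Theo, Sofia, and Omar → score 1.
Zara: loses to Theo, Lena, Sofia, and Omar → score 0.
Sofia: beats Theo, Lena, Zara, and Omar → score 4.
Omar: beats Theo, Lena, and Zara; loses to Sofia → score 3.
Sofia has the best pairwise record.

Sofia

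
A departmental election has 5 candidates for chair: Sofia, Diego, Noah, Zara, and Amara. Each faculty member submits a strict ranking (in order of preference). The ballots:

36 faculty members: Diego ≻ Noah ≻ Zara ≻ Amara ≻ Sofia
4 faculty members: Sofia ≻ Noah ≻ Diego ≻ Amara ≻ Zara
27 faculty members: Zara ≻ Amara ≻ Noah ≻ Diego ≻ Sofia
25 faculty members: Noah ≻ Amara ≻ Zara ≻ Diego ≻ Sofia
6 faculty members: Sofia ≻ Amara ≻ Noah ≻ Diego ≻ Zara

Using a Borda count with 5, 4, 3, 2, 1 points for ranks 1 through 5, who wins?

Noah

Sofia: 36·1 + 4·5 + 27·1 + 25·1 + 6·5 = 138
Diego: 36·5 + 4·3 + 27·2 + 25·2 + 6·2 = 308
Noah: 36·4 + 4·4 + 27·3 + 25·5 + 6·3 = 384
Zara: 36·3 + 4·1 + 27·5 + 25·3 + 6·1 = 328
Amara: 36·2 + 4·2 + 27·4 + 25·4 + 6·4 = 312
Noah has the highest Borda score (384).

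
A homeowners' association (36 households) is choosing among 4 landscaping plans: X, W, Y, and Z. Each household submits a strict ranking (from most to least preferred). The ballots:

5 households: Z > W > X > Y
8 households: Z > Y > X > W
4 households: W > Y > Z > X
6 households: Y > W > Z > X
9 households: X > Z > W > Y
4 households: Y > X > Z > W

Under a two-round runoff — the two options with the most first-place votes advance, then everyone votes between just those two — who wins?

Z

Round 1 first-place votes: X 9, W 4, Y 10, Z 13.
Z and Y advance.
Runoff: Z is preferred to Y by 22 voters; Y by 14.
Z wins the runoff.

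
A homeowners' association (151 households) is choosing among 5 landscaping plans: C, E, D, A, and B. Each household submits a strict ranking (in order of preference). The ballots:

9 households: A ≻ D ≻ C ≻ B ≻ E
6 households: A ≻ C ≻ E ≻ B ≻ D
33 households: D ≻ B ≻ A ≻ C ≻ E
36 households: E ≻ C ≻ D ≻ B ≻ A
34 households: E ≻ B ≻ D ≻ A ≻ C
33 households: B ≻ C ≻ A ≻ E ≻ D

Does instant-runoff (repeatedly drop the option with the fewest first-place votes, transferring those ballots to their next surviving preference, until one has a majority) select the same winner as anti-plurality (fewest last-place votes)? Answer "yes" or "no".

Instant-runoff — R1 C 0, E 70, D 33, A 15, B 33 (C out); R2 E 70, D 33, A 15, B 33 (A out); R3 E 76, D 42, B 33 (E winner). Winner: E.
Anti-plurality — last-place votes: C 34, E 42, D 39, A 36, B 0. Winner: B.
The two methods disagree.

no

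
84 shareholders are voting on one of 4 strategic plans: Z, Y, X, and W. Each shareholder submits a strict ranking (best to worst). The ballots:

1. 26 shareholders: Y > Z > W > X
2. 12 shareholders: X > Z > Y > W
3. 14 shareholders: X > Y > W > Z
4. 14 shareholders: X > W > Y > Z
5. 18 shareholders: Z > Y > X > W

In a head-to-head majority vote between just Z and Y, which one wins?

Voters preferring Z to Y: 30; preferring Y to Z: 54.
Y wins the head-to-head.

Y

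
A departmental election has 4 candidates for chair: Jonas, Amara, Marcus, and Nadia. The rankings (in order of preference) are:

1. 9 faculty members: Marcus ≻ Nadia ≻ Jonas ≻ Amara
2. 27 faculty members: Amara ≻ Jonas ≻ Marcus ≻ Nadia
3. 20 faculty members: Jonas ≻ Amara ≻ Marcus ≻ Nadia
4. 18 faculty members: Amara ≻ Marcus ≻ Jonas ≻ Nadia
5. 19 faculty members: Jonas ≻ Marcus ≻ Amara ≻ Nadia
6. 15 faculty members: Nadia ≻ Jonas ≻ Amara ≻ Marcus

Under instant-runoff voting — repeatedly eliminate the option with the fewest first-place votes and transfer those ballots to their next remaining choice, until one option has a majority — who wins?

Round 1: Jonas 39, Amara 45, Marcus 9, Nadia 15. Eliminate Marcus.
Round 2: Jonas 39, Amara 45, Nadia 24. Eliminate Nadia.
Round 3: Jonas 63, Amara 45. Jonas has a majority.

Jonas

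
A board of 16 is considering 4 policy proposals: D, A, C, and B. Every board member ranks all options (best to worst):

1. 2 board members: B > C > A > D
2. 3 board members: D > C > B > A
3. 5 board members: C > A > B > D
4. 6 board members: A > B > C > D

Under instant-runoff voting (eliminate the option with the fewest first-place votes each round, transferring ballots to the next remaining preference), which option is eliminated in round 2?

D

Round 1: D 3, A 6, C 5, B 2. Eliminate B.
Round 2: D 3, A 6, C 7. Eliminate D.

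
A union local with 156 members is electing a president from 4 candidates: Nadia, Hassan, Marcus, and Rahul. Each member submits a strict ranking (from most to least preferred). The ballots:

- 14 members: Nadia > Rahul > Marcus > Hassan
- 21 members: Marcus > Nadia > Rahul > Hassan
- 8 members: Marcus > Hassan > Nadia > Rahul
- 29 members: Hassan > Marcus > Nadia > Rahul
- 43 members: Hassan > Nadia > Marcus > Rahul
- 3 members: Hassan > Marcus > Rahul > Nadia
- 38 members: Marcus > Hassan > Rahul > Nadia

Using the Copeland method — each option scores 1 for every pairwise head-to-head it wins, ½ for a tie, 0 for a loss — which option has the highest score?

Nadia: beats Rahul; loses to Hassan and Marcus → score 1.
Hassan: beats Nadia and Rahul; loses to Marcus → score 2.
Marcus: beats Nadia, Hassan, and Rahul → score 3.
Rahul: loses to Nadia, Hassan, and Marcus → score 0.
Marcus has the best pairwise record.

Marcus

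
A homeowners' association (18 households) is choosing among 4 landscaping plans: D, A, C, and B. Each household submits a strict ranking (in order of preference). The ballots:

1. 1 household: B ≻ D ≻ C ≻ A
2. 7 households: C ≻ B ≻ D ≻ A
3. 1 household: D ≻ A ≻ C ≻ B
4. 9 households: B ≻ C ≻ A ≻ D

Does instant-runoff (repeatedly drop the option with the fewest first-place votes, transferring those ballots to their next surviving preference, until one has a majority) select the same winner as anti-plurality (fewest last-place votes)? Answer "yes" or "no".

Instant-runoff — R1 D 1, A 0, C 7, B 10 (B winner). Winner: B.
Anti-plurality — last-place votes: D 9, A 8, C 0, B 1. Winner: C.
The two methods disagree.

no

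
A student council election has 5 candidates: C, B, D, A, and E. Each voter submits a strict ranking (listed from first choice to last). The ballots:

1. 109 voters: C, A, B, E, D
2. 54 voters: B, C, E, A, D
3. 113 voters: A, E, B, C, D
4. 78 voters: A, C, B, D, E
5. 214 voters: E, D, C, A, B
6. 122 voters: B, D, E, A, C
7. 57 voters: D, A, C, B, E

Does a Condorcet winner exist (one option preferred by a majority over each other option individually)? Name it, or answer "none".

Checking pairwise contests:
D beats C 393–354.
C beats B 458–289.
B beats D 476–271.
C beats A 377–370.
B beats E 420–327.
Every option loses at least one head-to-head, so there is no Condorcet winner.

none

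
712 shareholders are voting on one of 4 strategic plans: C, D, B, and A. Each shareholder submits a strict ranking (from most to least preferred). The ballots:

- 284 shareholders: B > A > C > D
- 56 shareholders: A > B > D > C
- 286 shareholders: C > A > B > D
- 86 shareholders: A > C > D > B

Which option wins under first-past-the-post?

C

First-place votes: C 286, D 0, B 284, A 142.
C has the most first-place votes.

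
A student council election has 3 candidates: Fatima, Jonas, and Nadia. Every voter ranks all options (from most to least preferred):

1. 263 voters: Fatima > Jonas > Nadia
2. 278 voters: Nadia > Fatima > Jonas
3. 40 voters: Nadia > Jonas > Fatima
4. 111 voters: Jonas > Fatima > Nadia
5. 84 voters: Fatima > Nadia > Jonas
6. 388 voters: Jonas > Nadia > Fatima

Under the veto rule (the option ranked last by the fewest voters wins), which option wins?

Last-place votes: Fatima 428, Jonas 362, Nadia 374.
Jonas is ranked last by the fewest voters, so Jonas wins.

Jonas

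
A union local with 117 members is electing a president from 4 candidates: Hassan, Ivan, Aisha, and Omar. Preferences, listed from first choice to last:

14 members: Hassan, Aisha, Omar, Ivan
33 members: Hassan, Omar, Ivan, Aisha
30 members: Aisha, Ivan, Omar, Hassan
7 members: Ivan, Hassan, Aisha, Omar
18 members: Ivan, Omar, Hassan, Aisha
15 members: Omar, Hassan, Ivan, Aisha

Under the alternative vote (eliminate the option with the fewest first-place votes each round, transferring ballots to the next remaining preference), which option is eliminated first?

Omar

Round 1: Hassan 47, Ivan 25, Aisha 30, Omar 15. Eliminate Omar.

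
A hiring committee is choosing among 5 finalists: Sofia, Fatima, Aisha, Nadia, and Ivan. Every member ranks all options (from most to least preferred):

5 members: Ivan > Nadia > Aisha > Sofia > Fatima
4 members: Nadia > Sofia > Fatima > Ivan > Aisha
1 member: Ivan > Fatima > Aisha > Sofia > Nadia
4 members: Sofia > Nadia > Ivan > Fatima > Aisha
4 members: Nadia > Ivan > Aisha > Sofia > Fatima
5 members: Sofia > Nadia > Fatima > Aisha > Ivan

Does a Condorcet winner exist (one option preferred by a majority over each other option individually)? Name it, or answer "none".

Nadia vs Sofia: 13–10 for Nadia.
Nadia vs Fatima: 22–1 for Nadia.
Nadia vs Aisha: 22–1 for Nadia.
Nadia vs Ivan: 17–6 for Nadia.
Nadia beats every other option head-to-head.

Nadia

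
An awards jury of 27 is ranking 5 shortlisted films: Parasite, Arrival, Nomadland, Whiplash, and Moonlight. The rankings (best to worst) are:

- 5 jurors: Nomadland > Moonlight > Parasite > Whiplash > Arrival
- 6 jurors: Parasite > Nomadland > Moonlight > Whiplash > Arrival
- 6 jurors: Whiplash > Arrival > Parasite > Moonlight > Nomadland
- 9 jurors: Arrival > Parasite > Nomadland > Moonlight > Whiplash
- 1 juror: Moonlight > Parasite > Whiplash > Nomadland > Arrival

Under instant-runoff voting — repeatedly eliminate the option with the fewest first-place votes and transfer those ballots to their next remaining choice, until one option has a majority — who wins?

Round 1: Parasite 6, Arrival 9, Nomadland 5, Whiplash 6, Moonlight 1. Eliminate Moonlight.
Round 2: Parasite 7, Arrival 9, Nomadland 5, Whiplash 6. Eliminate Nomadland.
Round 3: Parasite 12, Arrival 9, Whiplash 6. Eliminate Whiplash.
Round 4: Parasite 12, Arrival 15. Arrival has a majority.

Arrival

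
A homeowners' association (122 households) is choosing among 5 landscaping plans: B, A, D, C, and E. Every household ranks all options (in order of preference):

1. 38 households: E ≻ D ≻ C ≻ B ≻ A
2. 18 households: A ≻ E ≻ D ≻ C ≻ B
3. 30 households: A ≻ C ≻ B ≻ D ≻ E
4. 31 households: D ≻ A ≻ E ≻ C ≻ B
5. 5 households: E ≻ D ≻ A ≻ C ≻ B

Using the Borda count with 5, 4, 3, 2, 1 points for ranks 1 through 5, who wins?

D

B: 38·2 + 18·1 + 30·3 + 31·1 + 5·1 = 220
A: 38·1 + 18·5 + 30·5 + 31·4 + 5·3 = 417
D: 38·4 + 18·3 + 30·2 + 31·5 + 5·4 = 441
C: 38·3 + 18·2 + 30·4 + 31·2 + 5·2 = 342
E: 38·5 + 18·4 + 30·1 + 31·3 + 5·5 = 410
D has the highest Borda score (441).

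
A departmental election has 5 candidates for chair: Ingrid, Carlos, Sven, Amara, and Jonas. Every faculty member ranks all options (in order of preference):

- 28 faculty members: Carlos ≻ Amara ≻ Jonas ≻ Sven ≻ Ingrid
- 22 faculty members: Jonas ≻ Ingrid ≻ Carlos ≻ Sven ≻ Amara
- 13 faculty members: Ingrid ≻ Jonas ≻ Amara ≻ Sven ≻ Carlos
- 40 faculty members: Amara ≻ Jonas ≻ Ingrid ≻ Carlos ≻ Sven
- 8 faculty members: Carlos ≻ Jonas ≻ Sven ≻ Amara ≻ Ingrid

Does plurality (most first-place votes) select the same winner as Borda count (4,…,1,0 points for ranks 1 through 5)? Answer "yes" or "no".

no

Plurality — first-place votes: Ingrid 13, Carlos 36, Sven 0, Amara 40, Jonas 22. Winner: Amara.
Borda — scores: Ingrid 198, Carlos 228, Sven 79, Amara 278, Jonas 327. Winner: Jonas.
The two methods disagree.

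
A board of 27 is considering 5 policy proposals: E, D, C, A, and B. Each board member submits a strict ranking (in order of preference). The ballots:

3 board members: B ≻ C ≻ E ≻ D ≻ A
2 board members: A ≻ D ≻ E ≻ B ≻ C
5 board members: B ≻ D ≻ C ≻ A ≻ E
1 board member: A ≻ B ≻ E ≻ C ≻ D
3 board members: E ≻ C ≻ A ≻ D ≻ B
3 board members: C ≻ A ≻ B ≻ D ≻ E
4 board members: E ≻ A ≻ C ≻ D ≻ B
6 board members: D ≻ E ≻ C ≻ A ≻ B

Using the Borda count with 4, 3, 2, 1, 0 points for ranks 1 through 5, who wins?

E: 3·2 + 2·2 + 5·0 + 1·2 + 3·4 + 3·0 + 4·4 + 6·3 = 58
D: 3·1 + 2·3 + 5·3 + 1·0 + 3·1 + 3·1 + 4·1 + 6·4 = 58
C: 3·3 + 2·0 + 5·2 + 1·1 + 3·3 + 3·4 + 4·2 + 6·2 = 61
A: 3·0 + 2·4 + 5·1 + 1·4 + 3·2 + 3·3 + 4·3 + 6·1 = 50
B: 3·4 + 2·1 + 5·4 + 1·3 + 3·0 + 3·2 + 4·0 + 6·0 = 43
C has the highest Borda score (61).

C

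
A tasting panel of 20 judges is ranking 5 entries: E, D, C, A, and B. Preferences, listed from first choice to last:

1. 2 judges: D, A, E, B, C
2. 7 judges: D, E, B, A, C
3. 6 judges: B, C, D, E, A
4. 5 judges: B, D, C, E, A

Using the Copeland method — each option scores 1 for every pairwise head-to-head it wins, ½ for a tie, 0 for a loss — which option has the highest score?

E: beats A; loses to D, C, and B → score 1.
D: beats E, C, and A; loses to B → score 3.
C: beats E and A; loses to D and B → score 2.
A: loses to E, D, C, and B → score 0.
B: beats E, D, C, and A → score 4.
B has the best pairwise record.

B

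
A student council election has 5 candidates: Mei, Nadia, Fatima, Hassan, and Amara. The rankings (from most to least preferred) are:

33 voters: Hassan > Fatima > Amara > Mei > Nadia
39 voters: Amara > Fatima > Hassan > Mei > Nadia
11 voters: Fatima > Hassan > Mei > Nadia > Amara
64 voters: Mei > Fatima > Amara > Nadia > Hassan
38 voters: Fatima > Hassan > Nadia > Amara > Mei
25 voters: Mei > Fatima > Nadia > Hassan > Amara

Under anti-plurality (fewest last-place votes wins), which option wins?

Last-place votes: Mei 38, Nadia 72, Fatima 0, Hassan 64, Amara 36.
Fatima is ranked last by the fewest voters, so Fatima wins.

Fatima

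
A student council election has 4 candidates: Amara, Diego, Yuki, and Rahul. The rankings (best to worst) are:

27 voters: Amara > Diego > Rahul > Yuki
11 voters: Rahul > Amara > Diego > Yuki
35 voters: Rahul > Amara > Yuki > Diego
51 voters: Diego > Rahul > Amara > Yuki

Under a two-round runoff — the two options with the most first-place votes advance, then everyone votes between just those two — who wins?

Round 1 first-place votes: Amara 27, Diego 51, Yuki 0, Rahul 46.
Diego and Rahul advance.
Runoff: Diego is preferred to Rahul by 78 voters; Rahul by 46.
Diego wins the runoff.

Diego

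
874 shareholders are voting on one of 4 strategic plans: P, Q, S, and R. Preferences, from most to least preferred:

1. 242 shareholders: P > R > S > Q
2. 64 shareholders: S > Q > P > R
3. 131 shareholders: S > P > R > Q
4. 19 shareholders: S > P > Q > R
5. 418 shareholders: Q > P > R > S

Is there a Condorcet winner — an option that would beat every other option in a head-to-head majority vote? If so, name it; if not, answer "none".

none

Checking pairwise contests:
Q beats P 482–392.
S beats Q 456–418.
P beats S 660–214.
P beats R 874–0.
Every option loses at least one head-to-head, so there is no Condorcet winner.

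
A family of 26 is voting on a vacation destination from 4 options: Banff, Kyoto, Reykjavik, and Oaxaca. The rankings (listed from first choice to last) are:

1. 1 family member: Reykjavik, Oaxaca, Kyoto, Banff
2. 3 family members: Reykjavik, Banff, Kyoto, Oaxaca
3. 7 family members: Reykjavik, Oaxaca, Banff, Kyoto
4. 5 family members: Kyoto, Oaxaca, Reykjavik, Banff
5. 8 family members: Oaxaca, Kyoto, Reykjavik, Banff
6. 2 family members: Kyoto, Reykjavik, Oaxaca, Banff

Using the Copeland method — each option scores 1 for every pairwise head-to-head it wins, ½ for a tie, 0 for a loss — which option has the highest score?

Oaxaca

Banff: loses to Kyoto, Reykjavik, and Oaxaca → score 0.
Kyoto: beats Banff and Reykjavik; loses to Oaxaca → score 2.
Reykjavik: beats Banff; ties Oaxaca; loses to Kyoto → score 1.5.
Oaxaca: beats Banff and Kyoto; ties Reykjavik → score 2.5.
Oaxaca has the best pairwise record.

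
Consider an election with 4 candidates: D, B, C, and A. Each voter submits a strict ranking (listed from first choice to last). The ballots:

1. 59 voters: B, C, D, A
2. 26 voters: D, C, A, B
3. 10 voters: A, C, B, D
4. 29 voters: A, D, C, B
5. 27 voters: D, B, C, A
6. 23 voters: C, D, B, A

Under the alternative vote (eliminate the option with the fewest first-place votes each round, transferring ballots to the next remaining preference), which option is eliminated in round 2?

A

Round 1: D 53, B 59, C 23, A 39. Eliminate C.
Round 2: D 76, B 59, A 39. Eliminate A.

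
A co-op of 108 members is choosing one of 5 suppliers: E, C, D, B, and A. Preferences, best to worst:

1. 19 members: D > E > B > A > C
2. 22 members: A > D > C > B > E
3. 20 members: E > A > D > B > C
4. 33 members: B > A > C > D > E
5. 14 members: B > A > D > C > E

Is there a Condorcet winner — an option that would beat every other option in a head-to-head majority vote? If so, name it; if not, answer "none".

none

Checking pairwise contests:
C beats E 69–39.
D beats C 75–33.
A beats D 89–19.
D beats B 61–47.
B beats A 66–42.
Every option loses at least one head-to-head, so there is no Condorcet winner.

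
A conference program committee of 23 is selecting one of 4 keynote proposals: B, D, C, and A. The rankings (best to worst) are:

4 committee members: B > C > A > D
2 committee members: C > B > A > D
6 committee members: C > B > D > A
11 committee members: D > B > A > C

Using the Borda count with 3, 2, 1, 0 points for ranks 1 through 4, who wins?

B: 4·3 + 2·2 + 6·2 + 11·2 = 50
D: 4·0 + 2·0 + 6·1 + 11·3 = 39
C: 4·2 + 2·3 + 6·3 + 11·0 = 32
A: 4·1 + 2·1 + 6·0 + 11·1 = 17
B has the highest Borda score (50).

B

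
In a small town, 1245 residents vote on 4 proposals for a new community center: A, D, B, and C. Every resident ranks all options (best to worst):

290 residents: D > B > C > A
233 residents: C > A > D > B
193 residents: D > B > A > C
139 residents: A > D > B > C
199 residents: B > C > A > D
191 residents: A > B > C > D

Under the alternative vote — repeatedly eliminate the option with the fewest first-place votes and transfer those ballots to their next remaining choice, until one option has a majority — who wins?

Round 1: A 330, D 483, B 199, C 233. Eliminate B.
Round 2: A 330, D 483, C 432. Eliminate A.
Round 3: D 622, C 623. C has a majority.

C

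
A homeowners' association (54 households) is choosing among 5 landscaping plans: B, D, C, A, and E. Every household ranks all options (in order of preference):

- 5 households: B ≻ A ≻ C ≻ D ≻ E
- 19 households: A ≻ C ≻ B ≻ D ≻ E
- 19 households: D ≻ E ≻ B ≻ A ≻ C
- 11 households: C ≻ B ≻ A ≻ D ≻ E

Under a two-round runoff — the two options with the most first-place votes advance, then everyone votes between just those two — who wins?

Round 1 first-place votes: B 5, D 19, C 11, A 19, E 0.
A and D advance.
Runoff: A is preferred to D by 35 voters; D by 19.
A wins the runoff.

A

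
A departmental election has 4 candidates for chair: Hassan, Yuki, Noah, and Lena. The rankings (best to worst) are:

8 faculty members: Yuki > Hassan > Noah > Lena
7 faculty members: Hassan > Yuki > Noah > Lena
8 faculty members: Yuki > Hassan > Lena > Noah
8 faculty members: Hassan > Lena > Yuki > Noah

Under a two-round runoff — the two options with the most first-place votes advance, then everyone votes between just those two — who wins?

Round 1 first-place votes: Hassan 15, Yuki 16, Noah 0, Lena 0.
Yuki and Hassan advance.
Runoff: Yuki is preferred to Hassan by 16 voters; Hassan by 15.
Yuki wins the runoff.

Yuki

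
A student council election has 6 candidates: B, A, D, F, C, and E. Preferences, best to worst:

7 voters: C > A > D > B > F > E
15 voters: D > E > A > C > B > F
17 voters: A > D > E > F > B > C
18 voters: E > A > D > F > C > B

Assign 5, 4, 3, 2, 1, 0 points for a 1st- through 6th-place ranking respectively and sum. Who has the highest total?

B: 7·2 + 15·1 + 17·1 + 18·0 = 46
A: 7·4 + 15·3 + 17·5 + 18·4 = 230
D: 7·3 + 15·5 + 17·4 + 18·3 = 218
F: 7·1 + 15·0 + 17·2 + 18·2 = 77
C: 7·5 + 15·2 + 17·0 + 18·1 = 83
E: 7·0 + 15·4 + 17·3 + 18·5 = 201
A has the highest Borda score (230).

A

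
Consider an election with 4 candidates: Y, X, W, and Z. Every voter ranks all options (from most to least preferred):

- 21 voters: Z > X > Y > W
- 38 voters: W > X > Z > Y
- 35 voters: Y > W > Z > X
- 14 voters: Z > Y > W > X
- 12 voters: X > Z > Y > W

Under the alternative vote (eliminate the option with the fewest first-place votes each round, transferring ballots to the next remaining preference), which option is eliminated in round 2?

Y

Round 1: Y 35, X 12, W 38, Z 35. Eliminate X.
Round 2: Y 35, W 38, Z 47. Eliminate Y.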